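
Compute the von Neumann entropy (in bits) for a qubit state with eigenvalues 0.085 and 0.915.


S = -p*log2(p) - (1-p)*log2(1-p)
p = 0.0850, 1-p = 0.9150
= -0.0850 * log2(0.0850) - 0.9150 * log2(0.9150)
= -(-0.3023) - (-0.1173)
= 0.4196

0.4196


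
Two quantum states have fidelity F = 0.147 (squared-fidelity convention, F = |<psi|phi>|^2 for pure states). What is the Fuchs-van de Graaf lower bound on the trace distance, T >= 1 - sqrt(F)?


Fuchs-van de Graaf (squared-fidelity convention): 1 - sqrt(F) <= T <= sqrt(1 - F).
Lower bound: T >= 1 - sqrt(F)
sqrt(F) = sqrt(0.147) = 0.3834
T >= 1 - 0.3834
T >= 0.6166

0.6166


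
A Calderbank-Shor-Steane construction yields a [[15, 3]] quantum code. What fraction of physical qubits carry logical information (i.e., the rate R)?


Code rate R = k/n
= 3/15
= 0.2000

0.2000


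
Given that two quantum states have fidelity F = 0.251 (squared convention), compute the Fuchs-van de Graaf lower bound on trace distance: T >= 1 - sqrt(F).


Fuchs-van de Graaf (squared-fidelity convention): 1 - sqrt(F) <= T <= sqrt(1 - F).
Lower bound: T >= 1 - sqrt(F)
sqrt(F) = sqrt(0.251) = 0.5010
T >= 1 - 0.5010
T >= 0.4990

0.4990


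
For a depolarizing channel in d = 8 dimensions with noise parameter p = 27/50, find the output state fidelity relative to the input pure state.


F = (1-p) + p/d
= (1 - 0.5400) + 0.5400/8
= 0.4600 + 0.0675
= 0.5275

0.5275


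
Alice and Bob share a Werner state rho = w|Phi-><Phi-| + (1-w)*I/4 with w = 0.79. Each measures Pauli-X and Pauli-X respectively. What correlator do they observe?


|Phi-> = (|00> - |11>)/sqrt(2)
For the pure Bell state, <X_A X_B> = -1 (Bell-state Pauli correlator).
The maximally-mixed part I/4 has tr(I/4 * P tensor P) = 0 for any traceless Pauli P.
So <X_A X_B>_rho = w * (-1) + (1 - w) * 0
= 0.79 * (-1)
= -0.7900

-0.7900


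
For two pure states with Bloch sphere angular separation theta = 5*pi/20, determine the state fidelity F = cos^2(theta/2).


For states separated by angle theta on Bloch sphere:
F = cos^2(theta/2)
theta = 5*pi/20 = 0.7854
theta/2 = 0.3927
cos(theta/2) = 0.9239
F = 0.8536

0.8536


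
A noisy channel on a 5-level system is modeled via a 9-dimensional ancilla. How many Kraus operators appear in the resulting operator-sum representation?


Tracing out the environment in an orthonormal basis {|i>_E} gives Kraus operators K_i = <i|_E U |0>_E.
Number of Kraus operators = dim(H_env) = d_env
= 9

9


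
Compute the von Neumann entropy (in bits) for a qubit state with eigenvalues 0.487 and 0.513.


S = -p*log2(p) - (1-p)*log2(1-p)
p = 0.4870, 1-p = 0.5130
= -0.4870 * log2(0.4870) - 0.5130 * log2(0.5130)
= -(-0.5055) - (-0.4940)
= 0.9995

0.9995


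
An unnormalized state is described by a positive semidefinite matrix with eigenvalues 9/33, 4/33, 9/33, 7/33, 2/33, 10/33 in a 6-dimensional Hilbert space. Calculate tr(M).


tr(M) = sum of eigenvalues
= 9/33 + 4/33 + 9/33 + 7/33 + 2/33 + 10/33
= 41/33
= 1.2424

1.2424


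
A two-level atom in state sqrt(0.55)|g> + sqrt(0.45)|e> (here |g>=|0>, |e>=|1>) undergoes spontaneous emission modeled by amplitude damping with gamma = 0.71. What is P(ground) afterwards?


For amplitude damping with parameter gamma on state sqrt(a)|0> + sqrt(b)|1>:
alpha^2 = 0.55, beta^2 = 0.45
P(|0>) = alpha^2 + gamma * beta^2
= 0.55 + 0.71 * 0.45
= 0.55 + 0.3195
= 0.8695

0.8695


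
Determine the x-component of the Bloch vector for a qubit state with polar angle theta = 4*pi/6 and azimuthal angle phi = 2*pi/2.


theta = 2.0944, phi = 3.1416
r_x = sin(theta)*cos(phi) = 0.8660 * -1.0000
r_x = -0.8660

-0.8660


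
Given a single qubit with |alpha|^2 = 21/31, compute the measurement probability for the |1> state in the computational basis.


|alpha|^2 = 21/31 = 0.6774
|beta|^2 = 1 - 21/31 = 10/31 = 0.3226
P(|1>) = |beta|^2 = 0.3226

0.3226


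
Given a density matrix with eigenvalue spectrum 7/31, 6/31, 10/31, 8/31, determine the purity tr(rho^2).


tr(rho^2) = sum of eigenvalues squared
= (7/31)^2 + (6/31)^2 + (10/31)^2 + (8/31)^2
= (49 + 36 + 100 + 64) / 961
= 249/961
= 0.2591

0.2591


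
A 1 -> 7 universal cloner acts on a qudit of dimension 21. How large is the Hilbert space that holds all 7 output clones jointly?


Output space = H^(tensor 7) where dim(H) = 21
dim = 21^7
= 441 (after 2 factors)
= 9261 (after 3 factors)
= 194481 (after 4 factors)
= 4084101 (after 5 factors)
= 85766121 (after 6 factors)
= 1801088541 (after 7 factors)
= 1801088541

1801088541


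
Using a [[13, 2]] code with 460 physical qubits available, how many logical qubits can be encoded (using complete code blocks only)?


Each code block uses 13 physical qubits for 2 logical qubit(s).
Number of complete blocks = floor(460 / 13) = 35
Logical qubits = 35 * 2
= 70

70


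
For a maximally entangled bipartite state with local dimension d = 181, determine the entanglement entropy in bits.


For a maximally entangled state in d x d:
S = log2(d) = log2(181)
= 7.4998

7.4998


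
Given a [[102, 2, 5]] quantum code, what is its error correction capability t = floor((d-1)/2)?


Code parameters: [[102, 2, 5]], distance d = 5.
Number of correctable errors = floor((d-1)/2)
= floor((5 - 1)/2)
= floor(4/2)
= 2

2


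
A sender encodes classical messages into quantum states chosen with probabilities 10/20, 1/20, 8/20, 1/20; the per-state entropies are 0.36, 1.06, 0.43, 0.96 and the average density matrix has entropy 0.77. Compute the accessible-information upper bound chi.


chi = S(rho) - sum_i p_i * S(rho_i)
Weighted entropy = 10/20 * 0.36 + 1/20 * 1.06 + 8/20 * 0.43 + 1/20 * 0.96
= 0.4530
chi = 0.77 - 0.4530
= 0.3170

0.3170


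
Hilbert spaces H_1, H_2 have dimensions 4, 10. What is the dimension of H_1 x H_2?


dim(H_1 x H_2) = 4 * 10
= 40

40


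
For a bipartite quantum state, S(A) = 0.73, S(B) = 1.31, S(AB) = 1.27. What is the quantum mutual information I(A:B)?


I(A:B) = S(A) + S(B) - S(AB)
= 0.73 + 1.31 - 1.27
= 0.7700

0.7700


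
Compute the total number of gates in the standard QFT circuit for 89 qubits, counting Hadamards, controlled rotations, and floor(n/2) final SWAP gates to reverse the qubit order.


Hadamard gates: 89
Controlled rotations: n*(n-1)/2 = 89*88/2 = 3916
SWAP gates: floor(n/2) = floor(89/2) = 44
Total = 89 + 3916 + 44
= 4049

4049


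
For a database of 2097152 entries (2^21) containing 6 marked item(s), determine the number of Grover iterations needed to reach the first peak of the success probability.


After j Grover iterations the success probability is P(j) = sin^2((2j+1)*theta), where sin(theta) = sqrt(k/N).
N = 2^21 = 2097152, k = 6
sin(theta) = sqrt(k/N) = 0.001691455867
theta = arcsin(sqrt(k/N)) = 0.001691456673 rad
P(j) reaches its first maximum when (2j+1)*theta is as close as possible to pi/2, i.e. j = round(pi/(4*theta) - 1/2).
pi/(4*theta) - 1/2 = 463.8324
(For comparison, the common estimate pi/4 * sqrt(N/k) = 464.3326; the exact maximiser is used here.)
Optimal iterations = 464

464


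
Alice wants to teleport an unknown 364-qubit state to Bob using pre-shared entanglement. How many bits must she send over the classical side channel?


Quantum teleportation requires 2 classical bits per qubit teleported.
364 qubit(s) -> 2 * 364 = 728 classical bits

728


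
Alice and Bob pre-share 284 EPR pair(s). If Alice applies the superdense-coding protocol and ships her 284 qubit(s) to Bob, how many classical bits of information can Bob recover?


Superdense coding allows 2 classical bits per shared entangled pair.
284 pair(s) -> 2 * 284 = 568 classical bits

568


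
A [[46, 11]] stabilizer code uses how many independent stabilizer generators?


For an [[n,k]] stabilizer code:
Number of stabilizer generators = n - k
= 46 - 11
= 35

35


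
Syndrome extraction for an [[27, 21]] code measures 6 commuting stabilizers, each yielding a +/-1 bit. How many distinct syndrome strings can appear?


Each stabilizer generator gives a binary (+1 or -1) measurement outcome.
With 6 independent generators:
Total syndromes = 2^6
= 64

64


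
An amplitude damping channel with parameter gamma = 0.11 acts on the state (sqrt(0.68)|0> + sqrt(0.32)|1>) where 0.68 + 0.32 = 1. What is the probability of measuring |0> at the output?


For amplitude damping with parameter gamma on state sqrt(a)|0> + sqrt(b)|1>:
alpha^2 = 0.68, beta^2 = 0.32
P(|0>) = alpha^2 + gamma * beta^2
= 0.68 + 0.11 * 0.32
= 0.68 + 0.0352
= 0.7152

0.7152


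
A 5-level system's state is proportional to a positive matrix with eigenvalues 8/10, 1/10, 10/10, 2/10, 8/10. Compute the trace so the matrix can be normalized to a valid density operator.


tr(M) = sum of eigenvalues
= 8/10 + 1/10 + 10/10 + 2/10 + 8/10
= 29/10
= 2.9000

2.9000


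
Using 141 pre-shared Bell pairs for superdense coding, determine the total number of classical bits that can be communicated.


Superdense coding allows 2 classical bits per shared entangled pair.
141 pair(s) -> 2 * 141 = 282 classical bits

282


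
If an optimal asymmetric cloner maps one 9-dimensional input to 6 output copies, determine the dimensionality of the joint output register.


Output space = H^(tensor 6) where dim(H) = 9
dim = 9^6
= 81 (after 2 factors)
= 729 (after 3 factors)
= 6561 (after 4 factors)
= 59049 (after 5 factors)
= 531441 (after 6 factors)
= 531441

531441


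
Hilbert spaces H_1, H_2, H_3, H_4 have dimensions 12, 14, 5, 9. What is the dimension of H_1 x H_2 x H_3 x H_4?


dim(H_1 x H_2 x H_3 x H_4) = 12 * 14 * 5 * 9
= 168 * 5 * 9
= 840 * 9
= 7560

7560


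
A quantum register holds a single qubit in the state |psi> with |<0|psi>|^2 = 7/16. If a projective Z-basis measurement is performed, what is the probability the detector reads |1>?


|alpha|^2 = 7/16 = 0.4375
|beta|^2 = 1 - 7/16 = 9/16 = 0.5625
P(|1>) = |beta|^2 = 0.5625

0.5625


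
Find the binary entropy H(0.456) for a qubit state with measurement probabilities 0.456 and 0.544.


S = -p*log2(p) - (1-p)*log2(1-p)
p = 0.4560, 1-p = 0.5440
= -0.4560 * log2(0.4560) - 0.5440 * log2(0.5440)
= -(-0.5166) - (-0.4778)
= 0.9944

0.9944


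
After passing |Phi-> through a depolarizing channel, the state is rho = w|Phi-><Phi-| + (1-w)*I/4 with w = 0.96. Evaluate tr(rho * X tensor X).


|Phi-> = (|00> - |11>)/sqrt(2)
For the pure Bell state, <X_A X_B> = -1 (Bell-state Pauli correlator).
The maximally-mixed part I/4 has tr(I/4 * P tensor P) = 0 for any traceless Pauli P.
So <X_A X_B>_rho = w * (-1) + (1 - w) * 0
= 0.96 * (-1)
= -0.9600

-0.9600


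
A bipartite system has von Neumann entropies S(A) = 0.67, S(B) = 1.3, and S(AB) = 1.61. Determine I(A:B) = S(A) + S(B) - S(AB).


I(A:B) = S(A) + S(B) - S(AB)
= 0.67 + 1.3 - 1.61
= 0.3600

0.3600


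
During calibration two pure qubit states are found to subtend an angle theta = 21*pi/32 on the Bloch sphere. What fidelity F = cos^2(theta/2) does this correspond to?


For states separated by angle theta on Bloch sphere:
F = cos^2(theta/2)
theta = 21*pi/32 = 2.0617
theta/2 = 1.0308
cos(theta/2) = 0.5141
F = 0.2643

0.2643


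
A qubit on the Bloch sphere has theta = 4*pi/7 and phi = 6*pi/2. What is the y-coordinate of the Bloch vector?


theta = 1.7952, phi = 9.4248
r_y = sin(theta)*sin(phi) = 0.9749 * 0.0000
r_y = 0.0000

0.0000


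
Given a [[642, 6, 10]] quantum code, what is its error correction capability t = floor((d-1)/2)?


Code parameters: [[642, 6, 10]], distance d = 10.
Number of correctable errors = floor((d-1)/2)
= floor((10 - 1)/2)
= floor(9/2)
= 4

4


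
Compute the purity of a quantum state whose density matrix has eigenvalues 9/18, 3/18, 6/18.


tr(rho^2) = sum of eigenvalues squared
= (9/18)^2 + (3/18)^2 + (6/18)^2
= (81 + 9 + 36) / 324
= 126/324
= 0.3889

0.3889


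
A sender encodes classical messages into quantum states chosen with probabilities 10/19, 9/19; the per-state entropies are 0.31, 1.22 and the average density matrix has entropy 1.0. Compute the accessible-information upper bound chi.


chi = S(rho) - sum_i p_i * S(rho_i)
Weighted entropy = 10/19 * 0.31 + 9/19 * 1.22
= 0.7411
chi = 1.0 - 0.7411
= 0.2589

0.2589


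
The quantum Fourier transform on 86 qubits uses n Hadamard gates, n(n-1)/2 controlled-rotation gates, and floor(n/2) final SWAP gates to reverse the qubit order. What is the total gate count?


Hadamard gates: 86
Controlled rotations: n*(n-1)/2 = 86*85/2 = 3655
SWAP gates: floor(n/2) = floor(86/2) = 43
Total = 86 + 3655 + 43
= 3784

3784


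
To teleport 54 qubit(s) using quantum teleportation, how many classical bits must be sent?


Quantum teleportation requires 2 classical bits per qubit teleported.
54 qubit(s) -> 2 * 54 = 108 classical bits

108


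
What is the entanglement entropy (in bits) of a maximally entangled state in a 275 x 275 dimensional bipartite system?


For a maximally entangled state in d x d:
S = log2(d) = log2(275)
= 8.1033

8.1033


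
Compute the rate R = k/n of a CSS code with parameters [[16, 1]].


Code rate R = k/n
= 1/16
= 0.0625

0.0625


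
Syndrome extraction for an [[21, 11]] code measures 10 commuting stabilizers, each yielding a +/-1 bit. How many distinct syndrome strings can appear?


Each stabilizer generator gives a binary (+1 or -1) measurement outcome.
With 10 independent generators:
Total syndromes = 2^10
= 1024

1024


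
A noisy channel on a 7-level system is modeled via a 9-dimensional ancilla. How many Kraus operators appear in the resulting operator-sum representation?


Tracing out the environment in an orthonormal basis {|i>_E} gives Kraus operators K_i = <i|_E U |0>_E.
Number of Kraus operators = dim(H_env) = d_env
= 9

9


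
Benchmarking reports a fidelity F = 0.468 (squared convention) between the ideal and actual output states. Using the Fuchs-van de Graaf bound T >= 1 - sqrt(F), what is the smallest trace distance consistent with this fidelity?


Fuchs-van de Graaf (squared-fidelity convention): 1 - sqrt(F) <= T <= sqrt(1 - F).
Lower bound: T >= 1 - sqrt(F)
sqrt(F) = sqrt(0.468) = 0.6841
T >= 1 - 0.6841
T >= 0.3159

0.3159


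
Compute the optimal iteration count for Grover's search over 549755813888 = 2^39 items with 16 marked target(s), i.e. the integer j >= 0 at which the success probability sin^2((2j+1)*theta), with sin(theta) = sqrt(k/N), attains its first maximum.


After j Grover iterations the success probability is P(j) = sin^2((2j+1)*theta), where sin(theta) = sqrt(k/N).
N = 2^39 = 549755813888, k = 16
sin(theta) = sqrt(k/N) = 5.394796609e-06
theta = arcsin(sqrt(k/N)) = 5.394796609e-06 rad
P(j) reaches its first maximum when (2j+1)*theta is as close as possible to pi/2, i.e. j = round(pi/(4*theta) - 1/2).
pi/(4*theta) - 1/2 = 145583.8881
(For comparison, the common estimate pi/4 * sqrt(N/k) = 145584.3881; the exact maximiser is used here.)
Optimal iterations = 145584

145584


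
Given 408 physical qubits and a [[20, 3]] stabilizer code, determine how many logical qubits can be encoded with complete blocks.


Each code block uses 20 physical qubits for 3 logical qubit(s).
Number of complete blocks = floor(408 / 20) = 20
Logical qubits = 20 * 3
= 60

60


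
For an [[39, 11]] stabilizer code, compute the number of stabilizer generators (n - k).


For an [[n,k]] stabilizer code:
Number of stabilizer generators = n - k
= 39 - 11
= 28

28


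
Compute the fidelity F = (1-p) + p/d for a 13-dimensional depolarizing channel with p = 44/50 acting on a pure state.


F = (1-p) + p/d
= (1 - 0.8800) + 0.8800/13
= 0.1200 + 0.0677
= 0.1877

0.1877


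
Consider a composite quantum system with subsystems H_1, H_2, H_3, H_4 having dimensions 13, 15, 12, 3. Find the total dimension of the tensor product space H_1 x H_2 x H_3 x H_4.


dim(H_1 x H_2 x H_3 x H_4) = 13 * 15 * 12 * 3
= 195 * 12 * 3
= 2340 * 3
= 7020

7020


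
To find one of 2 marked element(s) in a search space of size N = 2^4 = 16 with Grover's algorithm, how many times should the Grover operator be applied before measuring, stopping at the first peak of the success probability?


After j Grover iterations the success probability is P(j) = sin^2((2j+1)*theta), where sin(theta) = sqrt(k/N).
N = 2^4 = 16, k = 2
sin(theta) = sqrt(k/N) = 0.3535533906
theta = arcsin(sqrt(k/N)) = 0.3613671239 rad
P(j) reaches its first maximum when (2j+1)*theta is as close as possible to pi/2, i.e. j = round(pi/(4*theta) - 1/2).
pi/(4*theta) - 1/2 = 1.6734
(For comparison, the common estimate pi/4 * sqrt(N/k) = 2.2214; the exact maximiser is used here.)
Optimal iterations = 2

2


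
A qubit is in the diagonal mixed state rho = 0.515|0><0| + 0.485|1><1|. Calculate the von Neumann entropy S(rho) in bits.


S = -p*log2(p) - (1-p)*log2(1-p)
p = 0.5150, 1-p = 0.4850
= -0.5150 * log2(0.5150) - 0.4850 * log2(0.4850)
= -(-0.4930) - (-0.5063)
= 0.9994

0.9994


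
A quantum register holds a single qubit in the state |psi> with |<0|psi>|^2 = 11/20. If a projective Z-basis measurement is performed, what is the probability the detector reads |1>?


|alpha|^2 = 11/20 = 0.5500
|beta|^2 = 1 - 11/20 = 9/20 = 0.4500
P(|1>) = |beta|^2 = 0.4500

0.4500


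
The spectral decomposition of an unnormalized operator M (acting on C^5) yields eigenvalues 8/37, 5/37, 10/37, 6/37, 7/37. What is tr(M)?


tr(M) = sum of eigenvalues
= 8/37 + 5/37 + 10/37 + 6/37 + 7/37
= 36/37
= 0.9730

0.9730


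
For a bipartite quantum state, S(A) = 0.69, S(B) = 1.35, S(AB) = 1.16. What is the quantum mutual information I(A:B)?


I(A:B) = S(A) + S(B) - S(AB)
= 0.69 + 1.35 - 1.16
= 0.8800

0.8800


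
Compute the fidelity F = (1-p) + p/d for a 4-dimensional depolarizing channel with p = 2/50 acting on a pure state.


F = (1-p) + p/d
= (1 - 0.0400) + 0.0400/4
= 0.9600 + 0.0100
= 0.9700

0.9700


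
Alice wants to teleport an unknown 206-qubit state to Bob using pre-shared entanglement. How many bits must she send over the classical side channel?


Quantum teleportation requires 2 classical bits per qubit teleported.
206 qubit(s) -> 2 * 206 = 412 classical bits

412


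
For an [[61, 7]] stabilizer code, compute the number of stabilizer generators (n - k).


For an [[n,k]] stabilizer code:
Number of stabilizer generators = n - k
= 61 - 7
= 54

54


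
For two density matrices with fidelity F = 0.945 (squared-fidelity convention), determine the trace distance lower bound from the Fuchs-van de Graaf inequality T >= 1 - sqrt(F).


Fuchs-van de Graaf (squared-fidelity convention): 1 - sqrt(F) <= T <= sqrt(1 - F).
Lower bound: T >= 1 - sqrt(F)
sqrt(F) = sqrt(0.945) = 0.9721
T >= 1 - 0.9721
T >= 0.0279

0.0279


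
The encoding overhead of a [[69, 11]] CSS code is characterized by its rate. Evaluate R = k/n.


Code rate R = k/n
= 11/69
= 0.1594

0.1594


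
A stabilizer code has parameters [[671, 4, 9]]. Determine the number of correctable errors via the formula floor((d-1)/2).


Code parameters: [[671, 4, 9]], distance d = 9.
Number of correctable errors = floor((d-1)/2)
= floor((9 - 1)/2)
= floor(8/2)
= 4

4


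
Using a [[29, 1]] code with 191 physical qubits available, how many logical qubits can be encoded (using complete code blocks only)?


Each code block uses 29 physical qubits for 1 logical qubit(s).
Number of complete blocks = floor(191 / 29) = 6
Logical qubits = 6 * 1
= 6

6


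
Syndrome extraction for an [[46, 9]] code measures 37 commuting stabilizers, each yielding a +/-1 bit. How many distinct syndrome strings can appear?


Each stabilizer generator gives a binary (+1 or -1) measurement outcome.
With 37 independent generators:
Total syndromes = 2^37
= 137438953472

137438953472


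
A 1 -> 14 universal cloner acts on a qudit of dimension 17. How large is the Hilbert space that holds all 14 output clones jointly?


Output space = H^(tensor 14) where dim(H) = 17
dim = 17^14
= 289 (after 2 factors)
= 4913 (after 3 factors)
= 83521 (after 4 factors)
= 1419857 (after 5 factors)
= 24137569 (after 6 factors)
= 410338673 (after 7 factors)
= 6975757441 (after 8 factors)
= 118587876497 (after 9 factors)
= 2015993900449 (after 10 factors)
= 34271896307633 (after 11 factors)
= 582622237229761 (after 12 factors)
= 9904578032905937 (after 13 factors)
= 168377826559400929 (after 14 factors)
= 168377826559400929

168377826559400929


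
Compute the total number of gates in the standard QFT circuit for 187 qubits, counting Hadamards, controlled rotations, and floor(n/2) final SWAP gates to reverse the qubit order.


Hadamard gates: 187
Controlled rotations: n*(n-1)/2 = 187*186/2 = 17391
SWAP gates: floor(n/2) = floor(187/2) = 93
Total = 187 + 17391 + 93
= 17671

17671


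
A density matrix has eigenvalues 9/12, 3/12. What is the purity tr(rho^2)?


tr(rho^2) = sum of eigenvalues squared
= (9/12)^2 + (3/12)^2
= (81 + 9) / 144
= 90/144
= 0.6250

0.6250


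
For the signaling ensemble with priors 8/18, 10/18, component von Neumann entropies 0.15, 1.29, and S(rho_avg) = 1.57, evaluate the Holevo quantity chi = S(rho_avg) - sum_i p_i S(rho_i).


chi = S(rho) - sum_i p_i * S(rho_i)
Weighted entropy = 8/18 * 0.15 + 10/18 * 1.29
= 0.7833
chi = 1.57 - 0.7833
= 0.7867

0.7867


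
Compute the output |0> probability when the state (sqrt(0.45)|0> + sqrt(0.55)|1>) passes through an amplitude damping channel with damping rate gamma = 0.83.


For amplitude damping with parameter gamma on state sqrt(a)|0> + sqrt(b)|1>:
alpha^2 = 0.45, beta^2 = 0.55
P(|0>) = alpha^2 + gamma * beta^2
= 0.45 + 0.83 * 0.55
= 0.45 + 0.4565
= 0.9065

0.9065


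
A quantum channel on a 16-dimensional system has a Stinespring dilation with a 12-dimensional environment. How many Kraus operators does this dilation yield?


Tracing out the environment in an orthonormal basis {|i>_E} gives Kraus operators K_i = <i|_E U |0>_E.
Number of Kraus operators = dim(H_env) = d_env
= 12

12


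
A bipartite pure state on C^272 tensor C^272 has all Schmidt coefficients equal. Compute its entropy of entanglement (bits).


For a maximally entangled state in d x d:
S = log2(d) = log2(272)
= 8.0875

8.0875


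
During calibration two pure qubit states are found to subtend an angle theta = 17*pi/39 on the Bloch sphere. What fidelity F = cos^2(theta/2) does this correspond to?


For states separated by angle theta on Bloch sphere:
F = cos^2(theta/2)
theta = 17*pi/39 = 1.3694
theta/2 = 0.6847
cos(theta/2) = 0.7746
F = 0.6000

0.6000


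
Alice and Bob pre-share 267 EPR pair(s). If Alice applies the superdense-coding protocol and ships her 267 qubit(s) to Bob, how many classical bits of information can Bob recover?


Superdense coding allows 2 classical bits per shared entangled pair.
267 pair(s) -> 2 * 267 = 534 classical bits

534


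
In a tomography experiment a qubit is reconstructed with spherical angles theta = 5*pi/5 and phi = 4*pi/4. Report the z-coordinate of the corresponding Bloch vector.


theta = 3.1416, phi = 3.1416
r_z = cos(theta) = -1.0000

-1.0000


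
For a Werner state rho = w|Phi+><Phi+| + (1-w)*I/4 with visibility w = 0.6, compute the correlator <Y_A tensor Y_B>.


|Phi+> = (|00> + |11>)/sqrt(2)
For the pure Bell state, <Y_A Y_B> = -1 (Bell-state Pauli correlator).
The maximally-mixed part I/4 has tr(I/4 * P tensor P) = 0 for any traceless Pauli P.
So <Y_A Y_B>_rho = w * (-1) + (1 - w) * 0
= 0.6 * (-1)
= -0.6000

-0.6000


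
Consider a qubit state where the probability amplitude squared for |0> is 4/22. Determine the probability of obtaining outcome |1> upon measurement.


|alpha|^2 = 4/22 = 0.1818
|beta|^2 = 1 - 4/22 = 18/22 = 0.8182
P(|1>) = |beta|^2 = 0.8182

0.8182


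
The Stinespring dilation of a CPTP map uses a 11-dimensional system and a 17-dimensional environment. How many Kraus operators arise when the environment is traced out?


Tracing out the environment in an orthonormal basis {|i>_E} gives Kraus operators K_i = <i|_E U |0>_E.
Number of Kraus operators = dim(H_env) = d_env
= 17

17


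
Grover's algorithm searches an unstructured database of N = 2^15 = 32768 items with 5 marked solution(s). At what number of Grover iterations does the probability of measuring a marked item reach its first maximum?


After j Grover iterations the success probability is P(j) = sin^2((2j+1)*theta), where sin(theta) = sqrt(k/N).
N = 2^15 = 32768, k = 5
sin(theta) = sqrt(k/N) = 0.01235264711
theta = arcsin(sqrt(k/N)) = 0.01235296128 rad
P(j) reaches its first maximum when (2j+1)*theta is as close as possible to pi/2, i.e. j = round(pi/(4*theta) - 1/2).
pi/(4*theta) - 1/2 = 63.0797
(For comparison, the common estimate pi/4 * sqrt(N/k) = 63.5814; the exact maximiser is used here.)
Optimal iterations = 63

63


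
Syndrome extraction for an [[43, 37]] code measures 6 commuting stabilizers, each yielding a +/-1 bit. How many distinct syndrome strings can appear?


Each stabilizer generator gives a binary (+1 or -1) measurement outcome.
With 6 independent generators:
Total syndromes = 2^6
= 64

64


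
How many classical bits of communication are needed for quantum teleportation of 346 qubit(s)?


Quantum teleportation requires 2 classical bits per qubit teleported.
346 qubit(s) -> 2 * 346 = 692 classical bits

692


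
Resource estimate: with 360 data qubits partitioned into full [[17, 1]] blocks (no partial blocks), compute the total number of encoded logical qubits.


Each code block uses 17 physical qubits for 1 logical qubit(s).
Number of complete blocks = floor(360 / 17) = 21
Logical qubits = 21 * 1
= 21

21


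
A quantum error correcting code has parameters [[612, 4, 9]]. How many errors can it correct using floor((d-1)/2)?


Code parameters: [[612, 4, 9]], distance d = 9.
Number of correctable errors = floor((d-1)/2)
= floor((9 - 1)/2)
= floor(8/2)
= 4

4


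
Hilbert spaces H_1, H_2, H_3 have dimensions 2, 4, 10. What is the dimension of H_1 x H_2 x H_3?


dim(H_1 x H_2 x H_3) = 2 * 4 * 10
= 8 * 10
= 80

80


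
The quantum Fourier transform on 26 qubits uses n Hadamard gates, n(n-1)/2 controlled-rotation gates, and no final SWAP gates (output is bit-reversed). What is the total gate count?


Hadamard gates: 26
Controlled rotations: n*(n-1)/2 = 26*25/2 = 325
SWAP gates: 0 (omitted)
Total = 26 + 325
= 351

351


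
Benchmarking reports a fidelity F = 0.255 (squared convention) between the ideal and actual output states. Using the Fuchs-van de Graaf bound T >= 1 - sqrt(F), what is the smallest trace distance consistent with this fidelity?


Fuchs-van de Graaf (squared-fidelity convention): 1 - sqrt(F) <= T <= sqrt(1 - F).
Lower bound: T >= 1 - sqrt(F)
sqrt(F) = sqrt(0.255) = 0.5050
T >= 1 - 0.5050
T >= 0.4950

0.4950


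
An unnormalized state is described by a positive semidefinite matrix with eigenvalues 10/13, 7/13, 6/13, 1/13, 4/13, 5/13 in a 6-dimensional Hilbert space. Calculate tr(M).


tr(M) = sum of eigenvalues
= 10/13 + 7/13 + 6/13 + 1/13 + 4/13 + 5/13
= 33/13
= 2.5385

2.5385


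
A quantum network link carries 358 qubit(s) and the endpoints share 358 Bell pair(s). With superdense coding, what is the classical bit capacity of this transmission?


Superdense coding allows 2 classical bits per shared entangled pair.
358 pair(s) -> 2 * 358 = 716 classical bits

716


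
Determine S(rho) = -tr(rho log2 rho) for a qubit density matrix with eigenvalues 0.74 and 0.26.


S = -p*log2(p) - (1-p)*log2(1-p)
p = 0.7400, 1-p = 0.2600
= -0.7400 * log2(0.7400) - 0.2600 * log2(0.2600)
= -(-0.3215) - (-0.5053)
= 0.8267

0.8267


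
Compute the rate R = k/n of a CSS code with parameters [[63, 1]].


Code rate R = k/n
= 1/63
= 0.0159

0.0159


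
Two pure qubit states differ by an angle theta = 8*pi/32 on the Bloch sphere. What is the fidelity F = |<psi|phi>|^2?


For states separated by angle theta on Bloch sphere:
F = cos^2(theta/2)
theta = 8*pi/32 = 0.7854
theta/2 = 0.3927
cos(theta/2) = 0.9239
F = 0.8536

0.8536


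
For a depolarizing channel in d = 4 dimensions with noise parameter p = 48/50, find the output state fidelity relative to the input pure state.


F = (1-p) + p/d
= (1 - 0.9600) + 0.9600/4
= 0.0400 + 0.2400
= 0.2800

0.2800


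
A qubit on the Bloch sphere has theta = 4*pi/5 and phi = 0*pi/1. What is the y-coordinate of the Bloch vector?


theta = 2.5133, phi = 0.0000
r_y = sin(theta)*sin(phi) = 0.5878 * 0.0000
r_y = 0.0000

0.0000


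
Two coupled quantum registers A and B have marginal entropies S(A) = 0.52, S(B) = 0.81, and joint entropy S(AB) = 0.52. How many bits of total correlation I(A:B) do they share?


I(A:B) = S(A) + S(B) - S(AB)
= 0.52 + 0.81 - 0.52
= 0.8100

0.8100


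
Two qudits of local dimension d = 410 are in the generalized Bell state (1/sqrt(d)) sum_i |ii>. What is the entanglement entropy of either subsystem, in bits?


For a maximally entangled state in d x d:
S = log2(d) = log2(410)
= 8.6795

8.6795


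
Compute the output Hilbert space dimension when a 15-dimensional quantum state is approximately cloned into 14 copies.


Output space = H^(tensor 14) where dim(H) = 15
dim = 15^14
= 225 (after 2 factors)
= 3375 (after 3 factors)
= 50625 (after 4 factors)
= 759375 (after 5 factors)
= 11390625 (after 6 factors)
= 170859375 (after 7 factors)
= 2562890625 (after 8 factors)
= 38443359375 (after 9 factors)
= 576650390625 (after 10 factors)
= 8649755859375 (after 11 factors)
= 129746337890625 (after 12 factors)
= 1946195068359375 (after 13 factors)
= 29192926025390625 (after 14 factors)
= 29192926025390625

29192926025390625


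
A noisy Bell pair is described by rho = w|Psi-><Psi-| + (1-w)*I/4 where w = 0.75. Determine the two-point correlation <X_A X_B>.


|Psi-> = (|01> - |10>)/sqrt(2)
For the pure Bell state, <X_A X_B> = -1 (Bell-state Pauli correlator).
The maximally-mixed part I/4 has tr(I/4 * P tensor P) = 0 for any traceless Pauli P.
So <X_A X_B>_rho = w * (-1) + (1 - w) * 0
= 0.75 * (-1)
= -0.7500

-0.7500


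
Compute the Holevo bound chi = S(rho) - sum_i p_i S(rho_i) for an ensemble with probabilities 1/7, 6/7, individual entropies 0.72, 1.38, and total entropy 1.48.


chi = S(rho) - sum_i p_i * S(rho_i)
Weighted entropy = 1/7 * 0.72 + 6/7 * 1.38
= 1.2857
chi = 1.48 - 1.2857
= 0.1943

0.1943


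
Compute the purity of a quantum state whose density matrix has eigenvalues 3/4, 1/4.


tr(rho^2) = sum of eigenvalues squared
= (3/4)^2 + (1/4)^2
= (9 + 1) / 16
= 10/16
= 0.6250

0.6250


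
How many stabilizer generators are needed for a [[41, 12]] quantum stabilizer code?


For an [[n,k]] stabilizer code:
Number of stabilizer generators = n - k
= 41 - 12
= 29

29


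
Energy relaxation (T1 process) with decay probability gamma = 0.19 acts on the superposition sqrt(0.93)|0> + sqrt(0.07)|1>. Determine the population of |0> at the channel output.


For amplitude damping with parameter gamma on state sqrt(a)|0> + sqrt(b)|1>:
alpha^2 = 0.93, beta^2 = 0.07
P(|0>) = alpha^2 + gamma * beta^2
= 0.93 + 0.19 * 0.07
= 0.93 + 0.0133
= 0.9433

0.9433


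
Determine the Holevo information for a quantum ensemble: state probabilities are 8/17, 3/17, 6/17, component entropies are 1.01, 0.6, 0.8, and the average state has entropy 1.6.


chi = S(rho) - sum_i p_i * S(rho_i)
Weighted entropy = 8/17 * 1.01 + 3/17 * 0.6 + 6/17 * 0.8
= 0.8635
chi = 1.6 - 0.8635
= 0.7365

0.7365


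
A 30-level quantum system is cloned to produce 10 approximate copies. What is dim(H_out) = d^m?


Output space = H^(tensor 10) where dim(H) = 30
dim = 30^10
= 900 (after 2 factors)
= 27000 (after 3 factors)
= 810000 (after 4 factors)
= 24300000 (after 5 factors)
= 729000000 (after 6 factors)
= 21870000000 (after 7 factors)
= 656100000000 (after 8 factors)
= 19683000000000 (after 9 factors)
= 590490000000000 (after 10 factors)
= 590490000000000

590490000000000


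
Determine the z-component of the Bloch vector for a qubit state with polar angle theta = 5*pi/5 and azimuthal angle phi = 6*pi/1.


theta = 3.1416, phi = 18.8496
r_z = cos(theta) = -1.0000

-1.0000


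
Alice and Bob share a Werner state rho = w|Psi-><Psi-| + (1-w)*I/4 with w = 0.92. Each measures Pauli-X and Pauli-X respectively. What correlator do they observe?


|Psi-> = (|01> - |10>)/sqrt(2)
For the pure Bell state, <X_A X_B> = -1 (Bell-state Pauli correlator).
The maximally-mixed part I/4 has tr(I/4 * P tensor P) = 0 for any traceless Pauli P.
So <X_A X_B>_rho = w * (-1) + (1 - w) * 0
= 0.92 * (-1)
= -0.9200

-0.9200


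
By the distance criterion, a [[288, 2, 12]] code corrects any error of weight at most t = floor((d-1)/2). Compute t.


Code parameters: [[288, 2, 12]], distance d = 12.
Number of correctable errors = floor((d-1)/2)
= floor((12 - 1)/2)
= floor(11/2)
= 5

5


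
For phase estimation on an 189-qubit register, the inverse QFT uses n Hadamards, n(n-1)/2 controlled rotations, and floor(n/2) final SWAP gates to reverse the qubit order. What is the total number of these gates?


Hadamard gates: 189
Controlled rotations: n*(n-1)/2 = 189*188/2 = 17766
SWAP gates: floor(n/2) = floor(189/2) = 94
Total = 189 + 17766 + 94
= 18049

18049


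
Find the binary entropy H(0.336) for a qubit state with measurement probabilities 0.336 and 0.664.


S = -p*log2(p) - (1-p)*log2(1-p)
p = 0.3360, 1-p = 0.6640
= -0.3360 * log2(0.3360) - 0.6640 * log2(0.6640)
= -(-0.5287) - (-0.3923)
= 0.9209

0.9209


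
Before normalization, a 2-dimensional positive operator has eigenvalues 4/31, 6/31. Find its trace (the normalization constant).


tr(M) = sum of eigenvalues
= 4/31 + 6/31
= 10/31
= 0.3226

0.3226


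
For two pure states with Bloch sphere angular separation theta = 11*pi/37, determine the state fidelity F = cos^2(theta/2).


For states separated by angle theta on Bloch sphere:
F = cos^2(theta/2)
theta = 11*pi/37 = 0.9340
theta/2 = 0.4670
cos(theta/2) = 0.8929
F = 0.7973

0.7973


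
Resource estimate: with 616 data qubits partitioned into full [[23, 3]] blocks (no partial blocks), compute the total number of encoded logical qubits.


Each code block uses 23 physical qubits for 3 logical qubit(s).
Number of complete blocks = floor(616 / 23) = 26
Logical qubits = 26 * 3
= 78

78


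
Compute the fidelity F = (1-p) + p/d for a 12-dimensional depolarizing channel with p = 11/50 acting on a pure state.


F = (1-p) + p/d
= (1 - 0.2200) + 0.2200/12
= 0.7800 + 0.0183
= 0.7983

0.7983


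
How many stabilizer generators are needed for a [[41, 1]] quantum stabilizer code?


For an [[n,k]] stabilizer code:
Number of stabilizer generators = n - k
= 41 - 1
= 40

40


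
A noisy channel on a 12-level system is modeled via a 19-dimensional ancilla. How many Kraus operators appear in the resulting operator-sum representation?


Tracing out the environment in an orthonormal basis {|i>_E} gives Kraus operators K_i = <i|_E U |0>_E.
Number of Kraus operators = dim(H_env) = d_env
= 19

19


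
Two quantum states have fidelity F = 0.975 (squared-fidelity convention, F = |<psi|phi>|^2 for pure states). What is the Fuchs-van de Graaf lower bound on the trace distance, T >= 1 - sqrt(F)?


Fuchs-van de Graaf (squared-fidelity convention): 1 - sqrt(F) <= T <= sqrt(1 - F).
Lower bound: T >= 1 - sqrt(F)
sqrt(F) = sqrt(0.975) = 0.9874
T >= 1 - 0.9874
T >= 0.0126

0.0126


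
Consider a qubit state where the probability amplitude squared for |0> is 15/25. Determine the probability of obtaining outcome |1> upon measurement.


|alpha|^2 = 15/25 = 0.6000
|beta|^2 = 1 - 15/25 = 10/25 = 0.4000
P(|1>) = |beta|^2 = 0.4000

0.4000


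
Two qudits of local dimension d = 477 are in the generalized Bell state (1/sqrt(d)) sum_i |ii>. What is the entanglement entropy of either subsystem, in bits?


For a maximally entangled state in d x d:
S = log2(d) = log2(477)
= 8.8978

8.8978


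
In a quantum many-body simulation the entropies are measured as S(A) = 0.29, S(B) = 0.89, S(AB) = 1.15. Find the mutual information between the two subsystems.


I(A:B) = S(A) + S(B) - S(AB)
= 0.29 + 0.89 - 1.15
= 0.0300

0.0300


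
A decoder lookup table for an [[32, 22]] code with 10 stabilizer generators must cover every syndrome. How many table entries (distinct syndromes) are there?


Each stabilizer generator gives a binary (+1 or -1) measurement outcome.
With 10 independent generators:
Total syndromes = 2^10
= 1024

1024


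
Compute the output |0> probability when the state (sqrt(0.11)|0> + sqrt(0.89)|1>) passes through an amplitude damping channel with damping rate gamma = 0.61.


For amplitude damping with parameter gamma on state sqrt(a)|0> + sqrt(b)|1>:
alpha^2 = 0.11, beta^2 = 0.89
P(|0>) = alpha^2 + gamma * beta^2
= 0.11 + 0.61 * 0.89
= 0.11 + 0.5429
= 0.6529

0.6529


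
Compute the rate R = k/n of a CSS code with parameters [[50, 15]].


Code rate R = k/n
= 15/50
= 0.3000

0.3000


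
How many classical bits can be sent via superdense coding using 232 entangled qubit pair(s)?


Superdense coding allows 2 classical bits per shared entangled pair.
232 pair(s) -> 2 * 232 = 464 classical bits

464


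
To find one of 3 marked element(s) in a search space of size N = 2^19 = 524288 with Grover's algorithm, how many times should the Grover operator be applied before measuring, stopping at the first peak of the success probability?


After j Grover iterations the success probability is P(j) = sin^2((2j+1)*theta), where sin(theta) = sqrt(k/N).
N = 2^19 = 524288, k = 3
sin(theta) = sqrt(k/N) = 0.002392079827
theta = arcsin(sqrt(k/N)) = 0.002392082108 rad
P(j) reaches its first maximum when (2j+1)*theta is as close as possible to pi/2, i.e. j = round(pi/(4*theta) - 1/2).
pi/(4*theta) - 1/2 = 327.8324
(For comparison, the common estimate pi/4 * sqrt(N/k) = 328.3328; the exact maximiser is used here.)
Optimal iterations = 328

328


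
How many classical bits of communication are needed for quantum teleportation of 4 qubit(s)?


Quantum teleportation requires 2 classical bits per qubit teleported.
4 qubit(s) -> 2 * 4 = 8 classical bits

8


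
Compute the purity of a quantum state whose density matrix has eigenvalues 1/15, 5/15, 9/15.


tr(rho^2) = sum of eigenvalues squared
= (1/15)^2 + (5/15)^2 + (9/15)^2
= (1 + 25 + 81) / 225
= 107/225
= 0.4756

0.4756


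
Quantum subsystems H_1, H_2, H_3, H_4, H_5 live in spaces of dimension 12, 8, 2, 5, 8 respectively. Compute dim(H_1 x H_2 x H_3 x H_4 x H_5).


dim(H_1 x H_2 x H_3 x H_4 x H_5) = 12 * 8 * 2 * 5 * 8
= 96 * 2 * 5 * 8
= 192 * 5 * 8
= 960 * 8
= 7680

7680


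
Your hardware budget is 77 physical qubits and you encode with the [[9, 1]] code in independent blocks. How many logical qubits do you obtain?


Each code block uses 9 physical qubits for 1 logical qubit(s).
Number of complete blocks = floor(77 / 9) = 8
Logical qubits = 8 * 1
= 8

8


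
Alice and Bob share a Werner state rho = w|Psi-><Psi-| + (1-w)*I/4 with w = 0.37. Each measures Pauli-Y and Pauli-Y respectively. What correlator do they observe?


|Psi-> = (|01> - |10>)/sqrt(2)
For the pure Bell state, <Y_A Y_B> = -1 (Bell-state Pauli correlator).
The maximally-mixed part I/4 has tr(I/4 * P tensor P) = 0 for any traceless Pauli P.
So <Y_A Y_B>_rho = w * (-1) + (1 - w) * 0
= 0.37 * (-1)
= -0.3700

-0.3700


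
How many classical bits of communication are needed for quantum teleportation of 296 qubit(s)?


Quantum teleportation requires 2 classical bits per qubit teleported.
296 qubit(s) -> 2 * 296 = 592 classical bits

592


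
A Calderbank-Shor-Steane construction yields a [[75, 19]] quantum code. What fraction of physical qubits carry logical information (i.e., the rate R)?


Code rate R = k/n
= 19/75
= 0.2533

0.2533


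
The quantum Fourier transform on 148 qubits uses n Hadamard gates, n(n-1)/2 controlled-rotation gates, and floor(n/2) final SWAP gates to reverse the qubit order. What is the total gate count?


Hadamard gates: 148
Controlled rotations: n*(n-1)/2 = 148*147/2 = 10878
SWAP gates: floor(n/2) = floor(148/2) = 74
Total = 148 + 10878 + 74
= 11100

11100
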